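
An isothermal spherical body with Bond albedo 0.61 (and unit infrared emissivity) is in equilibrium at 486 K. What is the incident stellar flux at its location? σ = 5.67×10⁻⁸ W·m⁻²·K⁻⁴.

S ≈ 32400 W/m²

(1−a)S·πr² = σ·4πr²·T⁴ ⇒ S = 4σT⁴/(1−a).
S = 4·5.67×10⁻⁸·5.579×10¹⁰/0.390.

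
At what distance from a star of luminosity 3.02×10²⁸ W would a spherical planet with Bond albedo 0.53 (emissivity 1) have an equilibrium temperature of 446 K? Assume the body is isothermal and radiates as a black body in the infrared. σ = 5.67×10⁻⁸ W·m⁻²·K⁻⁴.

d ≈ 3.55×10¹¹ m

For an isothermal black-emitting sphere, (1−a)S·πr² = σ·4πr²·T⁴ ⇒ S = 4σT⁴/(1−a).
S = 4·5.67×10⁻⁸·(446)⁴/0.470 = 19090 W/m².
Flux falls as S = L/(4πd²), so d = √(L/(4πS)) = √(3.02×10²⁸/(4π·19090)).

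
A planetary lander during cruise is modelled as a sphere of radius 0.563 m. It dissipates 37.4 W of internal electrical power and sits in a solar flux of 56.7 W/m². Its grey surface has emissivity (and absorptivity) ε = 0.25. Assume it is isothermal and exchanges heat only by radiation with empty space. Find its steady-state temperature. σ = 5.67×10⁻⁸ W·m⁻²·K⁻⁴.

T ≈ 174 K

At steady state, absorbed solar power + internal power = radiated power.
Absorbed: α·S·A_cross = 0.25·56.7·0.9958 = 14.12 W (cross-section πr²).
Total input = 14.12 + 37.4 = 51.52 W.
Radiated: εσ·A_surf·T⁴ with A_surf = 4πr² = 3.983 m².
T⁴ = 51.52/(0.25·5.67×10⁻⁸·3.983) = 9.124×10⁸ K⁴.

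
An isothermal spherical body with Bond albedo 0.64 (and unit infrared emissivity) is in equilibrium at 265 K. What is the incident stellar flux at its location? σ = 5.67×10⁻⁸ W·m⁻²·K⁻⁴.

S ≈ 3110 W/m²

(1−a)S·πr² = σ·4πr²·T⁴ ⇒ S = 4σT⁴/(1−a).
S = 4·5.67×10⁻⁸·4.932×10⁹/0.360.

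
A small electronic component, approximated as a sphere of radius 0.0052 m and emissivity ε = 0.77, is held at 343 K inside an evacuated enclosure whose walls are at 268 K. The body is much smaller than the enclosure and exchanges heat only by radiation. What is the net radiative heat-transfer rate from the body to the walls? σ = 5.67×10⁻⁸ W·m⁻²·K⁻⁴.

For a small grey body in a large enclosure: P_net = εσA(T_body⁴ − T_wall⁴).
A = 4πr² = 3.398×10⁻⁴ m²; T_body⁴ − T_wall⁴ = 1.384×10¹⁰ − 5.159×10⁹ = 8.683×10⁹ K⁴.
|P_net| = 0.77·5.67×10⁻⁸·3.398×10⁻⁴·8.683×10⁹.

P_net ≈ 0.129 W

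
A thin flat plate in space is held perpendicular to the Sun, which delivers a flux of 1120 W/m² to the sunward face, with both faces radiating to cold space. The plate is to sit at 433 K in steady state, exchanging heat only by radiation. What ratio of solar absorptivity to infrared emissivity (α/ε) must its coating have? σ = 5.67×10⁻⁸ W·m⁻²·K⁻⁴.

α/ε ≈ 3.56

Balance: αS·A = εσ·2A·T⁴ ⇒ α/ε = 2σT⁴/S.
α/ε = 2·5.67×10⁻⁸·(433)⁴/1120 = 2·5.67×10⁻⁸·3.515×10¹⁰/1120.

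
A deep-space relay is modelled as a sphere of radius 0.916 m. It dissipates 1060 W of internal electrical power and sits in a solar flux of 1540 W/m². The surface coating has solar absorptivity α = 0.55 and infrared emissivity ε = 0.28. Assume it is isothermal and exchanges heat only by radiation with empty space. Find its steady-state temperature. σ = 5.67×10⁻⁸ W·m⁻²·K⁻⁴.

T ≈ 374 K

At steady state, absorbed solar power + internal power = radiated power.
Absorbed: α·S·A_cross = 0.55·1540·2.636 = 2233 W (cross-section πr²).
Total input = 2233 + 1060 = 3293 W.
Radiated: εσ·A_surf·T⁴ with A_surf = 4πr² = 10.54 m².
T⁴ = 3293/(0.28·5.67×10⁻⁸·10.54) = 1.967×10¹⁰ K⁴.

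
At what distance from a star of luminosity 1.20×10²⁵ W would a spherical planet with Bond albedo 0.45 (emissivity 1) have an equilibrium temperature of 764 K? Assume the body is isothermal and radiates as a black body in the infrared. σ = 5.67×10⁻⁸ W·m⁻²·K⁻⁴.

d ≈ 2.61×10⁹ m

For an isothermal black-emitting sphere, (1−a)S·πr² = σ·4πr²·T⁴ ⇒ S = 4σT⁴/(1−a).
S = 4·5.67×10⁻⁸·(764)⁴/0.550 = 1.405×10⁵ W/m².
Flux falls as S = L/(4πd²), so d = √(L/(4πS)) = √(1.20×10²⁵/(4π·1.405×10⁵)).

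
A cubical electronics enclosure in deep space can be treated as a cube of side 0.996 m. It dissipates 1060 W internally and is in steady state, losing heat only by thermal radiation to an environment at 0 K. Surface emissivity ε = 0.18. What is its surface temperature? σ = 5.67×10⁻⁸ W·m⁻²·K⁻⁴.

T ≈ 363 K

Steady state: internal power = radiated power, P = εσA T⁴.
Radiating area A = 6L² = 5.952 m².
T⁴ = P/(εσA) = 1060/(0.18·5.67×10⁻⁸·5.952) = 1.745×10¹⁰ K⁴.
T = (1.745×10¹⁰)^(1/4).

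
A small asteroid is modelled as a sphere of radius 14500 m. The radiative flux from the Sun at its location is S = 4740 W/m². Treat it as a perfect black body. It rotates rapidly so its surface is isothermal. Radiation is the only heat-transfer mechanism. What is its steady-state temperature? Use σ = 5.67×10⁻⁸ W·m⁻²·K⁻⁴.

At equilibrium, absorbed power = emitted power.
Absorbing cross-section = πr² = 6.605×10⁸ m²; emitting surface = 4πr² = 2.642×10⁹ m² (ratio 4).
S·A_cross = εσ·A_surf·T⁴  ⇒  T⁴ = S/(4σ).
T⁴ = 1.00·4740/(4·5.67×10⁻⁸) = 2.090×10¹⁰ K⁴.
T = (2.090×10¹⁰)^(1/4).

T ≈ 380 K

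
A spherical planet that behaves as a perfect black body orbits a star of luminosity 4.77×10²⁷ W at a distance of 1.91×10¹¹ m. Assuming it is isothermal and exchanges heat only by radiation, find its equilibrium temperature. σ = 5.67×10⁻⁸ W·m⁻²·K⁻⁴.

T ≈ 463 K

First find the stellar flux at distance d: S = L/(4πd²) = 4.77×10²⁷/(4π·(1.91×10¹¹)²) = 10400 W/m².
For an isothermal sphere, absorbed (1−a)S·πr² = emitted σ·4πr²·T⁴, so T⁴ = (1−a)S/(4σ).
T⁴ = 1.00·10400/(4·5.67×10⁻⁸) = 4.588×10¹⁰ K⁴.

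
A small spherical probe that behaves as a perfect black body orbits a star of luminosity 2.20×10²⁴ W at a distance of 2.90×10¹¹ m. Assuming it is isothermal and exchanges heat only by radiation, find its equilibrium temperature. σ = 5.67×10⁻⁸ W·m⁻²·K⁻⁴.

First find the stellar flux at distance d: S = L/(4πd²) = 2.20×10²⁴/(4π·(2.90×10¹¹)²) = 2.082 W/m².
For an isothermal sphere, absorbed (1−a)S·πr² = emitted σ·4πr²·T⁴, so T⁴ = (1−a)S/(4σ).
T⁴ = 1.00·2.082/(4·5.67×10⁻⁸) = 9.179×10⁶ K⁴.

T ≈ 55.0 K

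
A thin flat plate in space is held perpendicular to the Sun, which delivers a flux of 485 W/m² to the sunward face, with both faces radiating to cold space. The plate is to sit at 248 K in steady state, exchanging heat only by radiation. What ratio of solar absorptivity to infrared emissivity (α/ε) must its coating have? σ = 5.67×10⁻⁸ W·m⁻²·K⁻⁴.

Balance: αS·A = εσ·2A·T⁴ ⇒ α/ε = 2σT⁴/S.
α/ε = 2·5.67×10⁻⁸·(248)⁴/485 = 2·5.67×10⁻⁸·3.783×10⁹/485.

α/ε ≈ 0.884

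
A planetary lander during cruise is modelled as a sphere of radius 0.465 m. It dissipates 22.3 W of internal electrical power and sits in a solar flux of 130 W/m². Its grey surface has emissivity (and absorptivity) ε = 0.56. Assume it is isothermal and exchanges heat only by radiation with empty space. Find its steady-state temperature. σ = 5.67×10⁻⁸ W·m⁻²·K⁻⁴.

At steady state, absorbed solar power + internal power = radiated power.
Absorbed: α·S·A_cross = 0.56·130·0.6793 = 49.45 W (cross-section πr²).
Total input = 49.45 + 22.3 = 71.75 W.
Radiated: εσ·A_surf·T⁴ with A_surf = 4πr² = 2.717 m².
T⁴ = 71.75/(0.56·5.67×10⁻⁸·2.717) = 8.317×10⁸ K⁴.

T ≈ 170 K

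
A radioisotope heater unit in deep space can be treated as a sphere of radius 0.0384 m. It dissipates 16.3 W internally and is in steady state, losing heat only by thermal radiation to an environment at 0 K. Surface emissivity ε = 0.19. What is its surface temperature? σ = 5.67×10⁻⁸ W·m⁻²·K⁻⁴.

Steady state: internal power = radiated power, P = εσA T⁴.
Radiating area A = 4πr² = 0.01853 m².
T⁴ = P/(εσA) = 16.3/(0.19·5.67×10⁻⁸·0.01853) = 8.165×10¹⁰ K⁴.
T = (8.165×10¹⁰)^(1/4).

T ≈ 535 K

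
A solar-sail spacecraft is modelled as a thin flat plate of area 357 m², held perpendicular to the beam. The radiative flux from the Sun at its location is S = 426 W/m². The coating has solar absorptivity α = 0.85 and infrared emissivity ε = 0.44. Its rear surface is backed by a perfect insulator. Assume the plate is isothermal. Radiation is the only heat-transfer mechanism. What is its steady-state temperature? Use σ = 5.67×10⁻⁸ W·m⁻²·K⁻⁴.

At equilibrium, absorbed power = emitted power.
Absorbing cross-section = A = 357.0 m²; emitting surface = A = 357.0 m² (ratio 1).
αS·A_cross = εσ·A_surf·T⁴  ⇒  T⁴ = αS/(ε·1σ).
T⁴ = 0.850·426/(0.44·1·5.67×10⁻⁸) = 1.451×10¹⁰ K⁴.
T = (1.451×10¹⁰)^(1/4).

T ≈ 347 K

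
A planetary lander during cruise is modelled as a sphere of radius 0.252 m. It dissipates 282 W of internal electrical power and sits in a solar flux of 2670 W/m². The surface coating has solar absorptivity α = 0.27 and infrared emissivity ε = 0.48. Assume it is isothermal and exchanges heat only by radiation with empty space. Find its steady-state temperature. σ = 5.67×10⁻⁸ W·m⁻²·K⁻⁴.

T ≈ 374 K

At steady state, absorbed solar power + internal power = radiated power.
Absorbed: α·S·A_cross = 0.27·2670·0.1995 = 143.8 W (cross-section πr²).
Total input = 143.8 + 282 = 425.8 W.
Radiated: εσ·A_surf·T⁴ with A_surf = 4πr² = 0.7980 m².
T⁴ = 425.8/(0.48·5.67×10⁻⁸·0.7980) = 1.961×10¹⁰ K⁴.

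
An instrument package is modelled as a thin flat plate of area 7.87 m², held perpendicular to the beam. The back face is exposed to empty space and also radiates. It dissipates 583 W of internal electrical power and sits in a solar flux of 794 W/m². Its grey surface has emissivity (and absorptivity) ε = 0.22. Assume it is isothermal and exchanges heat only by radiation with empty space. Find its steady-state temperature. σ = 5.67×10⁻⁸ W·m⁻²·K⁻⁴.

At steady state, absorbed solar power + internal power = radiated power.
Absorbed: α·S·A_cross = 0.22·794·7.870 = 1375 W (cross-section A).
Total input = 1375 + 583 = 1958 W.
Radiated: εσ·A_surf·T⁴ with A_surf = 2A = 15.74 m².
T⁴ = 1958/(0.22·5.67×10⁻⁸·15.74) = 9.971×10⁹ K⁴.

T ≈ 316 K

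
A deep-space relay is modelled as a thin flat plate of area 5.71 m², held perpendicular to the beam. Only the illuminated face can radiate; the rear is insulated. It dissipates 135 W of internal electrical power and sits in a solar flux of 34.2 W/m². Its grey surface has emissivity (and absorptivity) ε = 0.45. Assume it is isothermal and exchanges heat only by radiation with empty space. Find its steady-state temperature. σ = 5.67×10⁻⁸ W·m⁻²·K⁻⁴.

At steady state, absorbed solar power + internal power = radiated power.
Absorbed: α·S·A_cross = 0.45·34.2·5.710 = 87.88 W (cross-section A).
Total input = 87.88 + 135 = 222.9 W.
Radiated: εσ·A_surf·T⁴ with A_surf = A = 5.710 m².
T⁴ = 222.9/(0.45·5.67×10⁻⁸·5.710) = 1.530×10⁹ K⁴.

T ≈ 198 K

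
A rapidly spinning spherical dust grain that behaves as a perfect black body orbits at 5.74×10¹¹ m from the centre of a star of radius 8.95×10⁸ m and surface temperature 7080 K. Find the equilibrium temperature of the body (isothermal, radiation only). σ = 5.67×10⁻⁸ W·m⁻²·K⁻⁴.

T ≈ 198 K

The star's surface emits σT_*⁴; at distance d the flux is S = σT_*⁴(R_*/d)².
S = 5.67×10⁻⁸·(7080)⁴·(8.95×10⁸/5.74×10¹¹)² = 346.4 W/m².
For an isothermal sphere T⁴ = (1−a)S/(4σ) = 1.527×10⁹ K⁴.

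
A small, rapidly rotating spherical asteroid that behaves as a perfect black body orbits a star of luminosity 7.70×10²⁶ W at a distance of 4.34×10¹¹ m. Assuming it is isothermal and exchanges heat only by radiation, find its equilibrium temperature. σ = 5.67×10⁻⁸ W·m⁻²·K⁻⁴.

First find the stellar flux at distance d: S = L/(4πd²) = 7.70×10²⁶/(4π·(4.34×10¹¹)²) = 325.3 W/m².
For an isothermal sphere, absorbed (1−a)S·πr² = emitted σ·4πr²·T⁴, so T⁴ = (1−a)S/(4σ).
T⁴ = 1.00·325.3/(4·5.67×10⁻⁸) = 1.434×10⁹ K⁴.

T ≈ 195 K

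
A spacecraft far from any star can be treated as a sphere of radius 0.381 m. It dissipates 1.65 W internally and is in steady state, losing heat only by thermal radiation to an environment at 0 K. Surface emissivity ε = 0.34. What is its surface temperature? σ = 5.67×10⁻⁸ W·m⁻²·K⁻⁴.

T ≈ 82.8 K

Steady state: internal power = radiated power, P = εσA T⁴.
Radiating area A = 4πr² = 1.824 m².
T⁴ = P/(εσA) = 1.65/(0.34·5.67×10⁻⁸·1.824) = 4.692×10⁷ K⁴.
T = (4.692×10⁷)^(1/4).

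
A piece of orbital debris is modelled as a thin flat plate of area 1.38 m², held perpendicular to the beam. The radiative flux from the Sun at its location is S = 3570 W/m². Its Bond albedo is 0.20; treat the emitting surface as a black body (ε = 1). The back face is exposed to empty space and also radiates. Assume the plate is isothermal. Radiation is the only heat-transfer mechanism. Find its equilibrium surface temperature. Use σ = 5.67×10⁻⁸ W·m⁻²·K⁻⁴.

At equilibrium, absorbed power = emitted power.
Absorbing cross-section = A = 1.380 m²; emitting surface = 2A = 2.760 m² (ratio 2).
(1−a)S·A_cross = εσ·A_surf·T⁴  ⇒  T⁴ = (1−a)S/(2σ).
T⁴ = 0.800·3570/(2·5.67×10⁻⁸) = 2.519×10¹⁰ K⁴.
T = (2.519×10¹⁰)^(1/4).

T ≈ 398 K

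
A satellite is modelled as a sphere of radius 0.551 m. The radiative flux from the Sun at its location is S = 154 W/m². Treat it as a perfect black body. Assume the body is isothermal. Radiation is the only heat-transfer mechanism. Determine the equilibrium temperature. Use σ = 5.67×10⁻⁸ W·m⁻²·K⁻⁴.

At equilibrium, absorbed power = emitted power.
Absorbing cross-section = πr² = 0.9538 m²; emitting surface = 4πr² = 3.815 m² (ratio 4).
S·A_cross = εσ·A_surf·T⁴  ⇒  T⁴ = S/(4σ).
T⁴ = 1.00·154/(4·5.67×10⁻⁸) = 6.790×10⁸ K⁴.
T = (6.790×10⁸)^(1/4).

T ≈ 161 K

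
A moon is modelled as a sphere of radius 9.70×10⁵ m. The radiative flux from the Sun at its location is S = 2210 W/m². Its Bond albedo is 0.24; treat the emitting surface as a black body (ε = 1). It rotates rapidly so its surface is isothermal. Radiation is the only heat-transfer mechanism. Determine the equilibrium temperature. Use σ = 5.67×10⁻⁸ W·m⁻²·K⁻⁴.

At equilibrium, absorbed power = emitted power.
Absorbing cross-section = πr² = 2.956×10¹² m²; emitting surface = 4πr² = 1.182×10¹³ m² (ratio 4).
(1−a)S·A_cross = εσ·A_surf·T⁴  ⇒  T⁴ = (1−a)S/(4σ).
T⁴ = 0.760·2210/(4·5.67×10⁻⁸) = 7.406×10⁹ K⁴.
T = (7.406×10⁹)^(1/4).

T ≈ 293 K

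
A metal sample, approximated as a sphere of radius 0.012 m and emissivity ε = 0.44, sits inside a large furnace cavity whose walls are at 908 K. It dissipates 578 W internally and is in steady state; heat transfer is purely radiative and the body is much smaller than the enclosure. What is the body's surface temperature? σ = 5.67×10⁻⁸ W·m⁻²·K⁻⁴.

T ≈ 1920 K

For a small grey body in a large enclosure, net radiated power = εσA(T⁴ − T_w⁴).
Steady state: P = εσA(T⁴ − T_w⁴) with A = 4πr² = 0.001810 m².
T⁴ = P/(εσA) + T_w⁴ = 578/(0.44·5.67×10⁻⁸·0.001810) + (908)⁴
    = 1.280×10¹³ + 6.797×10¹¹ = 1.348×10¹³ K⁴.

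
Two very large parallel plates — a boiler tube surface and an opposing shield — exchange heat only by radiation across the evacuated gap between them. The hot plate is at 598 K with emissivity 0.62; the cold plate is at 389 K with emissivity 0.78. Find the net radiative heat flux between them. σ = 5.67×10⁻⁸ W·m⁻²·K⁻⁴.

q ≈ 3140 W/m²

For two infinite grey parallel plates, q = σ(T₁⁴ − T₂⁴)/(1/ε₁ + 1/ε₂ − 1).
T₁⁴ − T₂⁴ = 1.279×10¹¹ − 2.290×10¹⁰ = 1.050×10¹¹ K⁴.
1/ε₁ + 1/ε₂ − 1 = 1.613 + 1.282 − 1 = 1.895.
q = 5.67×10⁻⁸ × 1.050×10¹¹ / 1.895.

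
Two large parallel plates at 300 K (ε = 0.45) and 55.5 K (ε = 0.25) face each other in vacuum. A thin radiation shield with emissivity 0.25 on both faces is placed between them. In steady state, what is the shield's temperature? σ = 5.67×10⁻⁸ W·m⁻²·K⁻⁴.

In steady state the net flux on the hot side equals that on the cold side.
σ(T₁⁴−T_s⁴)/D₁ = σ(T_s⁴−T₂⁴)/D₂, with D₁ = 1/ε₁+1/ε_s−1 = 5.222, D₂ = 1/ε_s+1/ε₂−1 = 7.000.
Solve for T_s⁴: T_s⁴ = (D₂·T₁⁴ + D₁·T₂⁴)/(D₁+D₂) = 4.643×10⁹ K⁴.

T_s ≈ 261 K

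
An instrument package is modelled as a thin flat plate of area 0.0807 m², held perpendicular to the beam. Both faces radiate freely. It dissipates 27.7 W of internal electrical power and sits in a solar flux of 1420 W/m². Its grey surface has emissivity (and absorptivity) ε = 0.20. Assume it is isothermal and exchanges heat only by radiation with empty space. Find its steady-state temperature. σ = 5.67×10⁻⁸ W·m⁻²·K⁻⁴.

T ≈ 408 K

At steady state, absorbed solar power + internal power = radiated power.
Absorbed: α·S·A_cross = 0.20·1420·0.08070 = 22.92 W (cross-section A).
Total input = 22.92 + 27.7 = 50.62 W.
Radiated: εσ·A_surf·T⁴ with A_surf = 2A = 0.1614 m².
T⁴ = 50.62/(0.20·5.67×10⁻⁸·0.1614) = 2.766×10¹⁰ K⁴.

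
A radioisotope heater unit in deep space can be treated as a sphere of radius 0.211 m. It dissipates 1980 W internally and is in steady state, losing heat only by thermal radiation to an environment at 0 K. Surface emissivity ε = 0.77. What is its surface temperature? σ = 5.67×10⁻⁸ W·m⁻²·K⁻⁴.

T ≈ 534 K

Steady state: internal power = radiated power, P = εσA T⁴.
Radiating area A = 4πr² = 0.5595 m².
T⁴ = P/(εσA) = 1980/(0.77·5.67×10⁻⁸·0.5595) = 8.106×10¹⁰ K⁴.
T = (8.106×10¹⁰)^(1/4).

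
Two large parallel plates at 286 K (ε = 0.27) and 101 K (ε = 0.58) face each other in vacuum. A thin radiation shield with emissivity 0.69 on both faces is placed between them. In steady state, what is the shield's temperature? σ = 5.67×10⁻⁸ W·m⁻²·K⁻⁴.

T_s ≈ 221 K

In steady state the net flux on the hot side equals that on the cold side.
σ(T₁⁴−T_s⁴)/D₁ = σ(T_s⁴−T₂⁴)/D₂, with D₁ = 1/ε₁+1/ε_s−1 = 4.153, D₂ = 1/ε_s+1/ε₂−1 = 2.173.
Solve for T_s⁴: T_s⁴ = (D₂·T₁⁴ + D₁·T₂⁴)/(D₁+D₂) = 2.367×10⁹ K⁴.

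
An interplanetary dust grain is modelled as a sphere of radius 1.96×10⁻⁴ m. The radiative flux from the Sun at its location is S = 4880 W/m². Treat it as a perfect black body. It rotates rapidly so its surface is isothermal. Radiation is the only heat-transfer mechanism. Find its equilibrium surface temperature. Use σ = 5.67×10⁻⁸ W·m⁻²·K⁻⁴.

At equilibrium, absorbed power = emitted power.
Absorbing cross-section = πr² = 1.207×10⁻⁷ m²; emitting surface = 4πr² = 4.827×10⁻⁷ m² (ratio 4).
S·A_cross = εσ·A_surf·T⁴  ⇒  T⁴ = S/(4σ).
T⁴ = 1.00·4880/(4·5.67×10⁻⁸) = 2.152×10¹⁰ K⁴.
T = (2.152×10¹⁰)^(1/4).

T ≈ 383 K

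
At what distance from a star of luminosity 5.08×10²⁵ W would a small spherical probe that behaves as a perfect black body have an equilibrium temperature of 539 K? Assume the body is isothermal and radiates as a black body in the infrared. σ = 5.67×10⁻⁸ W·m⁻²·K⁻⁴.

For an isothermal black-emitting sphere, (1−a)S·πr² = σ·4πr²·T⁴ ⇒ S = 4σT⁴/(1−a).
S = 4·5.67×10⁻⁸·(539)⁴/1.00 = 19140 W/m².
Flux falls as S = L/(4πd²), so d = √(L/(4πS)) = √(5.08×10²⁵/(4π·19140)).

d ≈ 1.45×10¹⁰ m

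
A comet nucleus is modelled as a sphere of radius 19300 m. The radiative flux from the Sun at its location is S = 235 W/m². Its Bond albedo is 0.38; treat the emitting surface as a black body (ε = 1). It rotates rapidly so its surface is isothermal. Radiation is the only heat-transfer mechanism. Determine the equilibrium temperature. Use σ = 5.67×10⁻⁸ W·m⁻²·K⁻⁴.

T ≈ 159 K

At equilibrium, absorbed power = emitted power.
Absorbing cross-section = πr² = 1.170×10⁹ m²; emitting surface = 4πr² = 4.681×10⁹ m² (ratio 4).
(1−a)S·A_cross = εσ·A_surf·T⁴  ⇒  T⁴ = (1−a)S/(4σ).
T⁴ = 0.620·235/(4·5.67×10⁻⁸) = 6.424×10⁸ K⁴.
T = (6.424×10⁸)^(1/4).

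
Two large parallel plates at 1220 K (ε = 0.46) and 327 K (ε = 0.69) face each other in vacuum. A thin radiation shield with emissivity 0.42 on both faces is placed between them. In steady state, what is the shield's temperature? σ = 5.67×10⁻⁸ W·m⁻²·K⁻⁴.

T_s ≈ 997 K

In steady state the net flux on the hot side equals that on the cold side.
σ(T₁⁴−T_s⁴)/D₁ = σ(T_s⁴−T₂⁴)/D₂, with D₁ = 1/ε₁+1/ε_s−1 = 3.555, D₂ = 1/ε_s+1/ε₂−1 = 2.830.
Solve for T_s⁴: T_s⁴ = (D₂·T₁⁴ + D₁·T₂⁴)/(D₁+D₂) = 9.883×10¹¹ K⁴.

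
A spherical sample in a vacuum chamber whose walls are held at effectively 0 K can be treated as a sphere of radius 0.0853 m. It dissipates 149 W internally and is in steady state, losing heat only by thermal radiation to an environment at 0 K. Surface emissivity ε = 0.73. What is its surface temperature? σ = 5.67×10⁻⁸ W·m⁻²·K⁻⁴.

Steady state: internal power = radiated power, P = εσA T⁴.
Radiating area A = 4πr² = 0.09143 m².
T⁴ = P/(εσA) = 149/(0.73·5.67×10⁻⁸·0.09143) = 3.937×10¹⁰ K⁴.
T = (3.937×10¹⁰)^(1/4).

T ≈ 445 K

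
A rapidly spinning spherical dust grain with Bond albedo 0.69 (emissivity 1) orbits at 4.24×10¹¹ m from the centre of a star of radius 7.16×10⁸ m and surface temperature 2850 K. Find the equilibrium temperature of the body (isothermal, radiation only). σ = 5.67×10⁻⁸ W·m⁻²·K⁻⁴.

T ≈ 61.8 K

The star's surface emits σT_*⁴; at distance d the flux is S = σT_*⁴(R_*/d)².
S = 5.67×10⁻⁸·(2850)⁴·(7.16×10⁸/4.24×10¹¹)² = 10.67 W/m².
For an isothermal sphere T⁴ = (1−a)S/(4σ) = 1.458×10⁷ K⁴.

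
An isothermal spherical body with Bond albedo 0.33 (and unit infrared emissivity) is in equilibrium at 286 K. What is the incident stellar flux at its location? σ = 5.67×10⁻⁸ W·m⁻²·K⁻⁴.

(1−a)S·πr² = σ·4πr²·T⁴ ⇒ S = 4σT⁴/(1−a).
S = 4·5.67×10⁻⁸·6.691×10⁹/0.670.

S ≈ 2260 W/m²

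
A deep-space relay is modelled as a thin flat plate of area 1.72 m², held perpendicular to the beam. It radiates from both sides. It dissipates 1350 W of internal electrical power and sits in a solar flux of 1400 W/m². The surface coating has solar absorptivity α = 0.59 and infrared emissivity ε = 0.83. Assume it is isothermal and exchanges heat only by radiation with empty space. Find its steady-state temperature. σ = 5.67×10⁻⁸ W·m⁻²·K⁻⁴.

T ≈ 362 K

At steady state, absorbed solar power + internal power = radiated power.
Absorbed: α·S·A_cross = 0.59·1400·1.720 = 1421 W (cross-section A).
Total input = 1421 + 1350 = 2771 W.
Radiated: εσ·A_surf·T⁴ with A_surf = 2A = 3.440 m².
T⁴ = 2771/(0.83·5.67×10⁻⁸·3.440) = 1.711×10¹⁰ K⁴.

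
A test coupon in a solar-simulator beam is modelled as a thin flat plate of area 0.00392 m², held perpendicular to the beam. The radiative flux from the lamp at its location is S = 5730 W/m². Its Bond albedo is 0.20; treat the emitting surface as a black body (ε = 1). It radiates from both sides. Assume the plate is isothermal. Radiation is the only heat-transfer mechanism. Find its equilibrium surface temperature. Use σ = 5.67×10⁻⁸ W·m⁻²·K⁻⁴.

At equilibrium, absorbed power = emitted power.
Absorbing cross-section = A = 0.003920 m²; emitting surface = 2A = 0.007840 m² (ratio 2).
(1−a)S·A_cross = εσ·A_surf·T⁴  ⇒  T⁴ = (1−a)S/(2σ).
T⁴ = 0.800·5730/(2·5.67×10⁻⁸) = 4.042×10¹⁰ K⁴.
T = (4.042×10¹⁰)^(1/4).

T ≈ 448 K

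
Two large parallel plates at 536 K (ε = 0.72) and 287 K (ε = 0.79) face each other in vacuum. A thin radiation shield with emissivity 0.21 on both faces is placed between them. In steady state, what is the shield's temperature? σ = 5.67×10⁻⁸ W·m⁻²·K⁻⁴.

T_s ≈ 459 K

In steady state the net flux on the hot side equals that on the cold side.
σ(T₁⁴−T_s⁴)/D₁ = σ(T_s⁴−T₂⁴)/D₂, with D₁ = 1/ε₁+1/ε_s−1 = 5.151, D₂ = 1/ε_s+1/ε₂−1 = 5.028.
Solve for T_s⁴: T_s⁴ = (D₂·T₁⁴ + D₁·T₂⁴)/(D₁+D₂) = 4.420×10¹⁰ K⁴.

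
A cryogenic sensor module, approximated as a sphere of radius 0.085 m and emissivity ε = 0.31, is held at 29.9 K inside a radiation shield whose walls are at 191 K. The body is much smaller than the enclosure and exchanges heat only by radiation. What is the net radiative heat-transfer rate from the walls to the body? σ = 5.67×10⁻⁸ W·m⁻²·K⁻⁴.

For a small grey body in a large enclosure: P_net = εσA(T_body⁴ − T_wall⁴).
A = 4πr² = 0.09079 m²; T_body⁴ − T_wall⁴ = 7.993×10⁵ − 1.331×10⁹ = -1.330×10⁹ K⁴.
|P_net| = 0.31·5.67×10⁻⁸·0.09079·1.330×10⁹.

P_net ≈ 2.12 W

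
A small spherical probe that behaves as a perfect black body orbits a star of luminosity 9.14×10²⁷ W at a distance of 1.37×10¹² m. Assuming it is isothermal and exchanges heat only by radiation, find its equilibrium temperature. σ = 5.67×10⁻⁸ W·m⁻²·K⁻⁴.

T ≈ 203 K

First find the stellar flux at distance d: S = L/(4πd²) = 9.14×10²⁷/(4π·(1.37×10¹²)²) = 387.5 W/m².
For an isothermal sphere, absorbed (1−a)S·πr² = emitted σ·4πr²·T⁴, so T⁴ = (1−a)S/(4σ).
T⁴ = 1.00·387.5/(4·5.67×10⁻⁸) = 1.709×10⁹ K⁴.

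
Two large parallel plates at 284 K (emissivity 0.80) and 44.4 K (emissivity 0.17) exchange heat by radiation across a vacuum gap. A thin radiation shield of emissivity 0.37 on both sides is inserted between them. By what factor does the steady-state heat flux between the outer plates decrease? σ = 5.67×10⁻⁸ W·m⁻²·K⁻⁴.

factor ≈ 1.72

Without shield: q₀ = σΔ(T⁴)/(1/ε₁+1/ε₂−1) with denominator 6.132.
With shield the two gaps are in series; the resistances add: (1/ε₁+1/ε_s−1)+(1/ε_s+1/ε₂−1) = 2.953+7.585 = 10.54.
Heat-flux ratio q₀/q = 10.54/6.132.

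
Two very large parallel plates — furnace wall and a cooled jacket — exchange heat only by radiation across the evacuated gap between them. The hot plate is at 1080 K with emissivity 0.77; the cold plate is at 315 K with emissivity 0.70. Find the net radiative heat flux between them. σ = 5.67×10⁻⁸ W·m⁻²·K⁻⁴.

For two infinite grey parallel plates, q = σ(T₁⁴ − T₂⁴)/(1/ε₁ + 1/ε₂ − 1).
T₁⁴ − T₂⁴ = 1.360×10¹² − 9.846×10⁹ = 1.351×10¹² K⁴.
1/ε₁ + 1/ε₂ − 1 = 1.299 + 1.429 − 1 = 1.727.
q = 5.67×10⁻⁸ × 1.351×10¹² / 1.727.

q ≈ 44300 W/m²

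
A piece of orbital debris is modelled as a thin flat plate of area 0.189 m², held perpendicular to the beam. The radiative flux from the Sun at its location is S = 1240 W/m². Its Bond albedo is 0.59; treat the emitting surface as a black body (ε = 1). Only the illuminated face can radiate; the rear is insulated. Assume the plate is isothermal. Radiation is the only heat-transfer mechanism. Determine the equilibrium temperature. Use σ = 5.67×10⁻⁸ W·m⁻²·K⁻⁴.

T ≈ 308 K

At equilibrium, absorbed power = emitted power.
Absorbing cross-section = A = 0.1890 m²; emitting surface = A = 0.1890 m² (ratio 1).
(1−a)S·A_cross = εσ·A_surf·T⁴  ⇒  T⁴ = (1−a)S/(1σ).
T⁴ = 0.410·1240/(1·5.67×10⁻⁸) = 8.966×10⁹ K⁴.
T = (8.966×10⁹)^(1/4).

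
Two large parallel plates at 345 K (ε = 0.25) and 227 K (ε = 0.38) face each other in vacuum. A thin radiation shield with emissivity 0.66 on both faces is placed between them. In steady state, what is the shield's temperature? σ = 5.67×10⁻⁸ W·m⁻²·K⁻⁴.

T_s ≈ 293 K

In steady state the net flux on the hot side equals that on the cold side.
σ(T₁⁴−T_s⁴)/D₁ = σ(T_s⁴−T₂⁴)/D₂, with D₁ = 1/ε₁+1/ε_s−1 = 4.515, D₂ = 1/ε_s+1/ε₂−1 = 3.147.
Solve for T_s⁴: T_s⁴ = (D₂·T₁⁴ + D₁·T₂⁴)/(D₁+D₂) = 7.383×10⁹ K⁴.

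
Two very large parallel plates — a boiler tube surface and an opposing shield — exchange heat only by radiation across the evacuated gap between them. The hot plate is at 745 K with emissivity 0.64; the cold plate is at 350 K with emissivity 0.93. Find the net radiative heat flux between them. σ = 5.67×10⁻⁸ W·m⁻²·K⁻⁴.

q ≈ 10100 W/m²

For two infinite grey parallel plates, q = σ(T₁⁴ − T₂⁴)/(1/ε₁ + 1/ε₂ − 1).
T₁⁴ − T₂⁴ = 3.081×10¹¹ − 1.501×10¹⁰ = 2.930×10¹¹ K⁴.
1/ε₁ + 1/ε₂ − 1 = 1.562 + 1.075 − 1 = 1.638.
q = 5.67×10⁻⁸ × 2.930×10¹¹ / 1.638.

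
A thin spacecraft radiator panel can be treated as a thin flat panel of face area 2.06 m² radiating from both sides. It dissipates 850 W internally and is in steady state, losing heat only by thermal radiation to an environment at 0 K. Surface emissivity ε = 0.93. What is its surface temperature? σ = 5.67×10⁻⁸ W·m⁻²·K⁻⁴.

Steady state: internal power = radiated power, P = εσA T⁴.
Radiating area A = 2·2.06 = 4.120 m².
T⁴ = P/(εσA) = 850/(0.93·5.67×10⁻⁸·4.120) = 3.913×10⁹ K⁴.
T = (3.913×10⁹)^(1/4).

T ≈ 250 K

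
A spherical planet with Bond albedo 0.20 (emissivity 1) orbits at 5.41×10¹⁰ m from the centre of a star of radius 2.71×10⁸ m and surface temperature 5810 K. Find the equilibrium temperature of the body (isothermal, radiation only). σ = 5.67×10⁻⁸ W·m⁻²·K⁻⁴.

T ≈ 275 K

The star's surface emits σT_*⁴; at distance d the flux is S = σT_*⁴(R_*/d)².
S = 5.67×10⁻⁸·(5810)⁴·(2.71×10⁸/5.41×10¹⁰)² = 1621 W/m².
For an isothermal sphere T⁴ = (1−a)S/(4σ) = 5.718×10⁹ K⁴.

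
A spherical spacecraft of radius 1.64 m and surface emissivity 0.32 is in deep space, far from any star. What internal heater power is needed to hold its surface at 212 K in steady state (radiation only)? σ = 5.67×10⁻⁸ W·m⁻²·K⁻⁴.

P ≈ 1240 W

P = εσ·4πr²·T⁴.
4πr² = 33.80 m²; T⁴ = 2.020×10⁹ K⁴.
P = 0.32·5.67×10⁻⁸·33.80·2.020×10⁹.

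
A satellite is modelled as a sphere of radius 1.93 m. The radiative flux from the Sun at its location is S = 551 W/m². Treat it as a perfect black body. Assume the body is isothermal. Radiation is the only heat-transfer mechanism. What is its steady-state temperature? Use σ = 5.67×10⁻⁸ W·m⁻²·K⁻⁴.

T ≈ 222 K

At equilibrium, absorbed power = emitted power.
Absorbing cross-section = πr² = 11.70 m²; emitting surface = 4πr² = 46.81 m² (ratio 4).
S·A_cross = εσ·A_surf·T⁴  ⇒  T⁴ = S/(4σ).
T⁴ = 1.00·551/(4·5.67×10⁻⁸) = 2.429×10⁹ K⁴.
T = (2.429×10⁹)^(1/4).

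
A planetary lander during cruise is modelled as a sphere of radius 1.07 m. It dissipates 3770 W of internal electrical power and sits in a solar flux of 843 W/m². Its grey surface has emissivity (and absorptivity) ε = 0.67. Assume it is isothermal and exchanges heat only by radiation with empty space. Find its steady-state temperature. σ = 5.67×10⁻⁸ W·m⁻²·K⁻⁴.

At steady state, absorbed solar power + internal power = radiated power.
Absorbed: α·S·A_cross = 0.67·843·3.597 = 2032 W (cross-section πr²).
Total input = 2032 + 3770 = 5802 W.
Radiated: εσ·A_surf·T⁴ with A_surf = 4πr² = 14.39 m².
T⁴ = 5802/(0.67·5.67×10⁻⁸·14.39) = 1.061×10¹⁰ K⁴.

T ≈ 321 K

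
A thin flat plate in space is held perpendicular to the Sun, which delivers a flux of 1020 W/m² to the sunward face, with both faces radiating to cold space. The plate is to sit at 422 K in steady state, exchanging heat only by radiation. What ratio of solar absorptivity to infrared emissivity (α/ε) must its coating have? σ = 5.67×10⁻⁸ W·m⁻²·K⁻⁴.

α/ε ≈ 3.53

Balance: αS·A = εσ·2A·T⁴ ⇒ α/ε = 2σT⁴/S.
α/ε = 2·5.67×10⁻⁸·(422)⁴/1020 = 2·5.67×10⁻⁸·3.171×10¹⁰/1020.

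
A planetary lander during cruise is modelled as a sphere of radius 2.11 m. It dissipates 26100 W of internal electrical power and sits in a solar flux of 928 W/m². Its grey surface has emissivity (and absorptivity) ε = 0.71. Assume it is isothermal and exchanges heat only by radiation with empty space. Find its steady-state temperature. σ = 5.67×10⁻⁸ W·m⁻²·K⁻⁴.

T ≈ 354 K

At steady state, absorbed solar power + internal power = radiated power.
Absorbed: α·S·A_cross = 0.71·928·13.99 = 9216 W (cross-section πr²).
Total input = 9216 + 26100 = 35320 W.
Radiated: εσ·A_surf·T⁴ with A_surf = 4πr² = 55.95 m².
T⁴ = 35320/(0.71·5.67×10⁻⁸·55.95) = 1.568×10¹⁰ K⁴.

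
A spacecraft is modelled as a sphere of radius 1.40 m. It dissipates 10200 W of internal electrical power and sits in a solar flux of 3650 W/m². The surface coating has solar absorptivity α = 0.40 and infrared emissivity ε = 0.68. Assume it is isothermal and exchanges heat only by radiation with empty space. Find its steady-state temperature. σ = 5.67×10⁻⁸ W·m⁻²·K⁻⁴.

At steady state, absorbed solar power + internal power = radiated power.
Absorbed: α·S·A_cross = 0.40·3650·6.158 = 8990 W (cross-section πr²).
Total input = 8990 + 10200 = 19190 W.
Radiated: εσ·A_surf·T⁴ with A_surf = 4πr² = 24.63 m².
T⁴ = 19190/(0.68·5.67×10⁻⁸·24.63) = 2.021×10¹⁰ K⁴.

T ≈ 377 K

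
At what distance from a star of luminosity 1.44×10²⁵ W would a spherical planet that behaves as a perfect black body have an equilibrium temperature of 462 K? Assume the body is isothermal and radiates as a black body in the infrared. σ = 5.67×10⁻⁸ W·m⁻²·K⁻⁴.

For an isothermal black-emitting sphere, (1−a)S·πr² = σ·4πr²·T⁴ ⇒ S = 4σT⁴/(1−a).
S = 4·5.67×10⁻⁸·(462)⁴/1.00 = 10330 W/m².
Flux falls as S = L/(4πd²), so d = √(L/(4πS)) = √(1.44×10²⁵/(4π·10330)).

d ≈ 1.05×10¹⁰ m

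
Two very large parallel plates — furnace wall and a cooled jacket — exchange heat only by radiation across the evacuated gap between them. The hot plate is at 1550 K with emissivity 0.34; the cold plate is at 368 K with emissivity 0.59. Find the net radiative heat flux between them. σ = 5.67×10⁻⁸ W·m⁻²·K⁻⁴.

For two infinite grey parallel plates, q = σ(T₁⁴ − T₂⁴)/(1/ε₁ + 1/ε₂ − 1).
T₁⁴ − T₂⁴ = 5.772×10¹² − 1.834×10¹⁰ = 5.754×10¹² K⁴.
1/ε₁ + 1/ε₂ − 1 = 2.941 + 1.695 − 1 = 3.636.
q = 5.67×10⁻⁸ × 5.754×10¹² / 3.636.

q ≈ 89700 W/m²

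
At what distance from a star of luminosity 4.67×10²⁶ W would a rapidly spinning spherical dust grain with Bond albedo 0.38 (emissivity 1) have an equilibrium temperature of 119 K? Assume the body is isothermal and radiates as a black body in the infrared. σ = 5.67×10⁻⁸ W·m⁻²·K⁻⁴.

d ≈ 7.12×10¹¹ m

For an isothermal black-emitting sphere, (1−a)S·πr² = σ·4πr²·T⁴ ⇒ S = 4σT⁴/(1−a).
S = 4·5.67×10⁻⁸·(119)⁴/0.620 = 73.36 W/m².
Flux falls as S = L/(4πd²), so d = √(L/(4πS)) = √(4.67×10²⁶/(4π·73.36)).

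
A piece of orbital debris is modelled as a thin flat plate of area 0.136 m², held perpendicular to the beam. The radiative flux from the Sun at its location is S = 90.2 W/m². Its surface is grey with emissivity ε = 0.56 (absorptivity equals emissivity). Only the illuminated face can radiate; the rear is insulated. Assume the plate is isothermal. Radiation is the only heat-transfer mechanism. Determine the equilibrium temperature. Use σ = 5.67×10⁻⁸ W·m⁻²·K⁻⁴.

T ≈ 200 K

At equilibrium, absorbed power = emitted power.
Absorbing cross-section = A = 0.1360 m²; emitting surface = A = 0.1360 m² (ratio 1).
εS·A_cross = εσ·A_surf·T⁴  ⇒  T⁴ = S/(1σ)   (ε cancels).
T⁴ = 90.2/(1·5.67×10⁻⁸) = 1.591×10⁹ K⁴.
T = (1.591×10⁹)^(1/4).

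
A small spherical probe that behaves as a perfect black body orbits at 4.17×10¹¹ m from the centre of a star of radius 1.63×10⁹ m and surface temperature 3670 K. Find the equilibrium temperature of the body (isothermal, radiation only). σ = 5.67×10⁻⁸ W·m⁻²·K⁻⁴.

The star's surface emits σT_*⁴; at distance d the flux is S = σT_*⁴(R_*/d)².
S = 5.67×10⁻⁸·(3670)⁴·(1.63×10⁹/4.17×10¹¹)² = 157.2 W/m².
For an isothermal sphere T⁴ = (1−a)S/(4σ) = 6.930×10⁸ K⁴.

T ≈ 162 K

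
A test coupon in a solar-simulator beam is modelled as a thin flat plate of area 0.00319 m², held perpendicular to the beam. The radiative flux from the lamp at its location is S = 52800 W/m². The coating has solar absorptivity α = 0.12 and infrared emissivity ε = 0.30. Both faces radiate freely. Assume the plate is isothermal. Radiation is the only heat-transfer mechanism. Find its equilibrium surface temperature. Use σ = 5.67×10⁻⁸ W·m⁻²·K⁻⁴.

At equilibrium, absorbed power = emitted power.
Absorbing cross-section = A = 0.003190 m²; emitting surface = 2A = 0.006380 m² (ratio 2).
αS·A_cross = εσ·A_surf·T⁴  ⇒  T⁴ = αS/(ε·2σ).
T⁴ = 0.120·52800/(0.30·2·5.67×10⁻⁸) = 1.862×10¹¹ K⁴.
T = (1.862×10¹¹)^(1/4).

T ≈ 657 K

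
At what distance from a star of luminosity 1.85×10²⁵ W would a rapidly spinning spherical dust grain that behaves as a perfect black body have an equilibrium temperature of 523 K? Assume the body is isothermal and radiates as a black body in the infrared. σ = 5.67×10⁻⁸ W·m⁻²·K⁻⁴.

For an isothermal black-emitting sphere, (1−a)S·πr² = σ·4πr²·T⁴ ⇒ S = 4σT⁴/(1−a).
S = 4·5.67×10⁻⁸·(523)⁴/1.00 = 16970 W/m².
Flux falls as S = L/(4πd²), so d = √(L/(4πS)) = √(1.85×10²⁵/(4π·16970)).

d ≈ 9.31×10⁹ m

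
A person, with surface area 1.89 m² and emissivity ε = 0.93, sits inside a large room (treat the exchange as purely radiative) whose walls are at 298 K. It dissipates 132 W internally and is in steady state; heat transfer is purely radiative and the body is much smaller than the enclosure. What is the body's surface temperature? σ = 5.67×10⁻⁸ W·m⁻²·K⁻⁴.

For a small grey body in a large enclosure, net radiated power = εσA(T⁴ − T_w⁴).
Steady state: P = εσA(T⁴ − T_w⁴) with A = 1.89 m².
T⁴ = P/(εσA) + T_w⁴ = 132/(0.93·5.67×10⁻⁸·1.890) + (298)⁴
    = 1.324×10⁹ + 7.886×10⁹ = 9.211×10⁹ K⁴.

T ≈ 310 K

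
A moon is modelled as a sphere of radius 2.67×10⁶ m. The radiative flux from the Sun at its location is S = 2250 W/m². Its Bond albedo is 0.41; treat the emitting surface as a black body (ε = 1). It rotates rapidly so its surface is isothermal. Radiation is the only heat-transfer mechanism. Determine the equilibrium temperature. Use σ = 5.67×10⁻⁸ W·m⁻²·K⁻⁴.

T ≈ 277 K

At equilibrium, absorbed power = emitted power.
Absorbing cross-section = πr² = 2.240×10¹³ m²; emitting surface = 4πr² = 8.958×10¹³ m² (ratio 4).
(1−a)S·A_cross = εσ·A_surf·T⁴  ⇒  T⁴ = (1−a)S/(4σ).
T⁴ = 0.590·2250/(4·5.67×10⁻⁸) = 5.853×10⁹ K⁴.
T = (5.853×10⁹)^(1/4).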